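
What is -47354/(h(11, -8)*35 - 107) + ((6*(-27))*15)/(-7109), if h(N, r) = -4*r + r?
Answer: -334858396/5210897 ≈ -64.261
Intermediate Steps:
h(N, r) = -3*r
-47354/(h(11, -8)*35 - 107) + ((6*(-27))*15)/(-7109) = -47354/(-3*(-8)*35 - 107) + ((6*(-27))*15)/(-7109) = -47354/(24*35 - 107) - 162*15*(-1/7109) = -47354/(840 - 107) - 2430*(-1/7109) = -47354/733 + 2430/7109 = -334858396/5210897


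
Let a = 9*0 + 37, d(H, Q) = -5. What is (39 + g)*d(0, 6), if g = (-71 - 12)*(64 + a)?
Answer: 41720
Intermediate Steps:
a = 37 (a = 0 + 37 = 37)
g = -8383 (g = (-71 - 12)*(64 + 37) = -83*101 = -8383)
(39 + g)*d(0, 6) = (39 - 8383)*(-5) = -8344*(-5) = 41720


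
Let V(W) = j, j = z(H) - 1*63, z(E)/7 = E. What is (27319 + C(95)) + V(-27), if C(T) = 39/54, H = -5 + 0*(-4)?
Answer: 489991/18 ≈ 27222.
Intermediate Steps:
H = -5 (H = -5 + 0 = -5)
z(E) = 7*E
C(T) = 13/18 (C(T) = 39*(1/54) = 13/18)
j = -98 (j = 7*(-5) - 1*63 = -35 - 63 = -98)
V(W) = -98
(27319 + C(95)) + V(-27) = (27319 + 13/18) - 98 = 491755/18 - 98 = 489991/18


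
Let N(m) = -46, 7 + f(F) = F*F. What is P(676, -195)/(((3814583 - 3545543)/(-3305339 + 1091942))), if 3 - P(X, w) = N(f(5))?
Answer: -36152151/89680 ≈ -403.12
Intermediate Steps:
f(F) = -7 + F² (f(F) = -7 + F*F = -7 + F²)
P(X, w) = 49 (P(X, w) = 3 - 1*(-46) = 3 + 46 = 49)
P(676, -195)/(((3814583 - 3545543)/(-3305339 + 1091942))) = 49/(((3814583 - 3545543)/(-3305339 + 1091942))) = 49/((269040/(-2213397))) = 49/((269040*(-1/2213397))) = 49/(-89680/737799) = 49*(-737799/89680) = -36152151/89680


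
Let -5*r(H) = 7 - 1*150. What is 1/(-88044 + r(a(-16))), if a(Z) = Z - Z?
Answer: -5/440077 ≈ -1.1362e-5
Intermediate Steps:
a(Z) = 0
r(H) = 143/5 (r(H) = -(7 - 1*150)/5 = -(7 - 150)/5 = -⅕*(-143) = 143/5)
1/(-88044 + r(a(-16))) = 1/(-88044 + 143/5) = 1/(-440077/5) = -5/440077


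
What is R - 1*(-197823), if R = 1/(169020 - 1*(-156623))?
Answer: 64419675190/325643 ≈ 1.9782e+5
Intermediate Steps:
R = 1/325643 (R = 1/(169020 + 156623) = 1/325643 ≈ 3.0708e-6)
R - 1*(-197823) = 1/325643 - 1*(-197823) = 1/325643 + 197823 = 64419675190/325643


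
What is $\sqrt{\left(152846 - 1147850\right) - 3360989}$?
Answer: $i \sqrt{4355993} \approx 2087.1 i$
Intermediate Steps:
$\sqrt{\left(152846 - 1147850\right) - 3360989} = \sqrt{-995004 - 3360989} = \sqrt{-4355993} = i \sqrt{4355993}$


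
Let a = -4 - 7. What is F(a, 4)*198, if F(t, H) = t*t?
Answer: 23958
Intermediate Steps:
a = -11
F(t, H) = t²
F(a, 4)*198 = (-11)²*198 = 121*198 = 23958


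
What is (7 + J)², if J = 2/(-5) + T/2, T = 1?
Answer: 5041/100 ≈ 50.410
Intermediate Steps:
J = ⅒ (J = 2/(-5) + 1/2 = 2*(-⅕) + 1*(½) = -⅖ + ½ = ⅒ ≈ 0.10000)
(7 + J)² = (7 + ⅒)² = (71/10)² = 5041/100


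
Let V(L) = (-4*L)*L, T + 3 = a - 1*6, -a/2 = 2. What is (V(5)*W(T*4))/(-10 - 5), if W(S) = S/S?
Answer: 20/3 ≈ 6.6667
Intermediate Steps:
a = -4 (a = -2*2 = -4)
T = -13 (T = -3 + (-4 - 1*6) = -3 + (-4 - 6) = -3 - 10 = -13)
V(L) = -4*L²
W(S) = 1
(V(5)*W(T*4))/(-10 - 5) = (-4*5²*1)/(-10 - 5) = (-4*25*1)/(-15) = -100*1*(-1/15) = -100*(-1/15) = 20/3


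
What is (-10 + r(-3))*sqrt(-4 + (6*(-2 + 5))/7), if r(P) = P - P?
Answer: -10*I*sqrt(70)/7 ≈ -11.952*I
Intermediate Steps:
r(P) = 0
(-10 + r(-3))*sqrt(-4 + (6*(-2 + 5))/7) = (-10 + 0)*sqrt(-4 + (6*(-2 + 5))/7) = -10*sqrt(-4 + (6*3)*(1/7)) = -10*sqrt(-4 + 18*(1/7)) = -10*sqrt(-4 + 18/7) = -10*I*sqrt(70)/7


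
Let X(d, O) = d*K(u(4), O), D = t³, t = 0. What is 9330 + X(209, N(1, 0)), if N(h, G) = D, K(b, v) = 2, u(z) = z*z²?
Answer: 9748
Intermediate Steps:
u(z) = z³
D = 0 (D = 0³ = 0)
N(h, G) = 0
X(d, O) = 2*d (X(d, O) = d*2 = 2*d)
9330 + X(209, N(1, 0)) = 9330 + 2*209 = 9330 + 418 = 9748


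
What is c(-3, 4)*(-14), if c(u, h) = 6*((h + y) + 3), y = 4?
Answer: -924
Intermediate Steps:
c(u, h) = 42 + 6*h (c(u, h) = 6*((h + 4) + 3) = 6*((4 + h) + 3) = 6*(7 + h) = 42 + 6*h)
c(-3, 4)*(-14) = (42 + 6*4)*(-14) = (42 + 24)*(-14) = 66*(-14) = -924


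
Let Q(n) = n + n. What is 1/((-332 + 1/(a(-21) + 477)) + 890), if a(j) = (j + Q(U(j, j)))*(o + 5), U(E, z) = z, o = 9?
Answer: 405/225989 ≈ 0.0017921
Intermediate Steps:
Q(n) = 2*n
a(j) = 42*j (a(j) = (j + 2*j)*(9 + 5) = (3*j)*14 = 42*j)
1/((-332 + 1/(a(-21) + 477)) + 890) = 1/((-332 + 1/(42*(-21) + 477)) + 890) = 1/((-332 + 1/(-882 + 477)) + 890) = 1/((-332 + 1/(-405)) + 890) = 1/((-332 - 1/405) + 890) = 1/(-134461/405 + 890) = 1/(225989/405) = 405/225989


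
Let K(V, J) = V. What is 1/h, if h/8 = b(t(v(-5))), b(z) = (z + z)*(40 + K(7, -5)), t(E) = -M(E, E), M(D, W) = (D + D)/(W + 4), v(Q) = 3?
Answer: -7/4512 ≈ -0.0015514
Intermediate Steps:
M(D, W) = 2*D/(4 + W) (M(D, W) = (2*D)/(4 + W) = 2*D/(4 + W))
t(E) = -2*E/(4 + E)
b(z) = 94*z (b(z) = (z + z)*(40 + 7) = (2*z)*47 = 94*z)
h = -4512/7 (h = 8*(94*(-2*3/(4 + 3))) = 8*(94*(-2*3/7)) = 8*(94*(-2*3*1/7)) = 8*(94*(-6/7)) = 8*(-564/7) = -4512/7 ≈ -644.57)
1/h = 1/(-4512/7) = -7/4512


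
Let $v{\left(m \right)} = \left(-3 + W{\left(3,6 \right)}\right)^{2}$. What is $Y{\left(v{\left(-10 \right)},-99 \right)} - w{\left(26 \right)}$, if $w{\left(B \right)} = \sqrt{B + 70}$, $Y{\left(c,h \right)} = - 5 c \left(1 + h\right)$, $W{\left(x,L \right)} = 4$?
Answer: $490 - 4 \sqrt{6} \approx 480.2$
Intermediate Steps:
$v{\left(m \right)} = 1$ ($v{\left(m \right)} = \left(-3 + 4\right)^{2} = 1^{2} = 1$)
$Y{\left(c,h \right)} = - 5 c \left(1 + h\right)$
$w{\left(B \right)} = \sqrt{70 + B}$
$Y{\left(v{\left(-10 \right)},-99 \right)} - w{\left(26 \right)} = \left(-5\right) 1 \left(1 - 99\right) - \sqrt{70 + 26} = \left(-5\right) 1 \left(-98\right) - \sqrt{96} = 490 - 4 \sqrt{6}$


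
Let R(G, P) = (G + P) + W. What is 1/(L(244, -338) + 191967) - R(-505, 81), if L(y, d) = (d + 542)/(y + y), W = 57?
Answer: 8595149297/23420025 ≈ 367.00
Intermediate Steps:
R(G, P) = 57 + G + P (R(G, P) = (G + P) + 57 = 57 + G + P)
L(y, d) = (542 + d)/(2*y) (L(y, d) = (542 + d)/((2*y)) = (542 + d)*(1/(2*y)) = (542 + d)/(2*y))
1/(L(244, -338) + 191967) - R(-505, 81) = 1/((½)*(542 - 338)/244 + 191967) - (57 - 505 + 81) = 1/((½)*(1/244)*204 + 191967) - 1*(-367) = 1/(51/122 + 191967) + 367 = 1/(23420025/122) + 367 = 122/23420025 + 367 = 8595149297/23420025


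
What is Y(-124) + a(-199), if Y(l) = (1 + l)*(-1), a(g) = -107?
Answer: 16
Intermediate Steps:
Y(l) = -1 - l
Y(-124) + a(-199) = (-1 - 1*(-124)) - 107 = (-1 + 124) - 107 = 123 - 107 = 16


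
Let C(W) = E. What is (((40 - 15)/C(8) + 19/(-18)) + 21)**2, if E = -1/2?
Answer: 292681/324 ≈ 903.34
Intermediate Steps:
E = -1/2 (E = -1*1/2 = -1/2 ≈ -0.50000)
C(W) = -1/2
(((40 - 15)/C(8) + 19/(-18)) + 21)**2 = (((40 - 15)/(-1/2) + 19/(-18)) + 21)**2 = ((25*(-2) + 19*(-1/18)) + 21)**2 = ((-50 - 19/18) + 21)**2 = (-919/18 + 21)**2 = (-541/18)**2 = 292681/324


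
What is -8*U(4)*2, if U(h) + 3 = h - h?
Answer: 48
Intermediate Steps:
U(h) = -3 (U(h) = -3 + (h - h) = -3 + 0 = -3)
-8*U(4)*2 = -8*(-3)*2 = 24*2 = 48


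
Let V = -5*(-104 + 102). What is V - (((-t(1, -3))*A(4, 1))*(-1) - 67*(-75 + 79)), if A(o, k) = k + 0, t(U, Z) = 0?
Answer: 278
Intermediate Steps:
A(o, k) = k
V = 10 (V = -5*(-2) = 10)
V - (((-t(1, -3))*A(4, 1))*(-1) - 67*(-75 + 79)) = 10 - ((-1*0*1)*(-1) - 67*(-75 + 79)) = 10 - ((0*1)*(-1) - 67*4) = 10 - (0*(-1) - 268) = 10 - (0 - 268) = 10 - 1*(-268) = 10 + 268 = 278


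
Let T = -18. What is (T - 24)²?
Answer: 1764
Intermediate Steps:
(T - 24)² = (-18 - 24)² = (-42)² = 1764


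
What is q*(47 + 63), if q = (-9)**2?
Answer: 8910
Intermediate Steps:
q = 81
q*(47 + 63) = 81*(47 + 63) = 81*110 = 8910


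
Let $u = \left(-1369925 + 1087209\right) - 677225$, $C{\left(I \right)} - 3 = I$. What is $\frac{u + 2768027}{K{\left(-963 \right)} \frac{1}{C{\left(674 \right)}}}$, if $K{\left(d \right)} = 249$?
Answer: $\frac{1224074222}{249} \approx 4.916 \cdot 10^{6}$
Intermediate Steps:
$C{\left(I \right)} = 3 + I$
$u = -959941$ ($u = -282716 - 677225 = -959941$)
$\frac{u + 2768027}{K{\left(-963 \right)} \frac{1}{C{\left(674 \right)}}} = \frac{-959941 + 2768027}{249 \frac{1}{3 + 674}} = \frac{1808086}{249 \cdot \frac{1}{677}} = \frac{1808086}{\frac{249}{677}} = 1808086 \cdot \frac{677}{249} = \frac{1224074222}{249}$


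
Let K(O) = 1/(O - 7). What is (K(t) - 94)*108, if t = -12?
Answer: -192996/19 ≈ -10158.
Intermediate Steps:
K(O) = 1/(-7 + O)
(K(t) - 94)*108 = (1/(-7 - 12) - 94)*108 = (1/(-19) - 94)*108 = (-1/19 - 94)*108 = -1787/19*108 = -192996/19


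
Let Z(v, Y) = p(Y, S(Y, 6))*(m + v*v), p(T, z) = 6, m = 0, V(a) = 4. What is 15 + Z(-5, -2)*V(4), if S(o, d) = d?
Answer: 615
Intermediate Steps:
Z(v, Y) = 6*v² (Z(v, Y) = 6*(0 + v*v) = 6*(0 + v²) = 6*v²)
15 + Z(-5, -2)*V(4) = 15 + (6*(-5)²)*4 = 15 + (6*25)*4 = 15 + 150*4 = 15 + 600 = 615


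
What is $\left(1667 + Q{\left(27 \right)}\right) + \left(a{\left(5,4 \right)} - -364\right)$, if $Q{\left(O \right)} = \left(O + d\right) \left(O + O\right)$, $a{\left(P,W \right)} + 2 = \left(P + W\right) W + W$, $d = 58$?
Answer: $6659$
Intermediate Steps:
$a{\left(P,W \right)} = -2 + W + W \left(P + W\right)$ ($a{\left(P,W \right)} = -2 + \left(\left(P + W\right) W + W\right) = -2 + \left(W \left(P + W\right) + W\right) = -2 + \left(W + W \left(P + W\right)\right) = -2 + W + W \left(P + W\right)$)
$Q{\left(O \right)} = 2 O \left(58 + O\right)$ ($Q{\left(O \right)} = \left(O + 58\right) \left(O + O\right) = \left(58 + O\right) 2 O = 2 O \left(58 + O\right)$)
$\left(1667 + Q{\left(27 \right)}\right) + \left(a{\left(5,4 \right)} - -364\right) = \left(1667 + 2 \cdot 27 \left(58 + 27\right)\right) + \left(\left(-2 + 4 + 4^{2} + 5 \cdot 4\right) - -364\right) = \left(1667 + 2 \cdot 27 \cdot 85\right) + \left(\left(-2 + 4 + 16 + 20\right) + 364\right) = \left(1667 + 4590\right) + \left(38 + 364\right) = 6257 + 402 = 6659$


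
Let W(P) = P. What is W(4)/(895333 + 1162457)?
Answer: 2/1028895 ≈ 1.9438e-6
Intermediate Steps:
W(4)/(895333 + 1162457) = 4/(895333 + 1162457) = 4/2057790 = 4*(1/2057790) = 2/1028895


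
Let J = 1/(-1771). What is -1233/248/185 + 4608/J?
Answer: -374416037073/45880 ≈ -8.1608e+6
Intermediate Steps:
J = -1/1771 ≈ -0.00056465
-1233/248/185 + 4608/J = -1233/248/185 + 4608/(-1/1771) = -1233*1/248*(1/185) + 4608*(-1771) = -1233/248*1/185 - 8160768 = -1233/45880 - 8160768 = -374416037073/45880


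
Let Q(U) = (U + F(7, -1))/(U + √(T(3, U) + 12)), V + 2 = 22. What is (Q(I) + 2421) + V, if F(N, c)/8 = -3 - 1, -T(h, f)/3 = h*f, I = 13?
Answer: 668587/274 + 19*I*√105/274 ≈ 2440.1 + 0.71056*I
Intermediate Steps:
V = 20 (V = -2 + 22 = 20)
T(h, f) = -3*f*h (T(h, f) = -3*h*f = -3*f*h)
F(N, c) = -32 (F(N, c) = 8*(-3 - 1) = 8*(-4) = -32)
Q(U) = (-32 + U)/(U + √(12 - 9*U)) (Q(U) = (U - 32)/(U + √(-3*U*3 + 12)) = (-32 + U)/(U + √(-9*U + 12)) = (-32 + U)/(U + √(12 - 9*U)))
(Q(I) + 2421) + V = ((-32 + 13)/(13 + √3*√(4 - 3*13)) + 2421) + 20 = (-19/(13 + √3*√(4 - 39)) + 2421) + 20 = (-19/(13 + √3*√(-35)) + 2421) + 20 = (-19/(13 + √3*(I*√35)) + 2421) + 20 = (-19/(13 + I*√105) + 2421) + 20 = (2421 - 19/(13 + I*√105)) + 20 = 2441 - 19/(13 + I*√105)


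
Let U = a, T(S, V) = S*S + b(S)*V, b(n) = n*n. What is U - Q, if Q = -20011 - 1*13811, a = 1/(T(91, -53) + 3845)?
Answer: 14434113473/426767 ≈ 33822.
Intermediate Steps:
b(n) = n**2
T(S, V) = S**2 + V*S**2 (T(S, V) = S*S + S**2*V = S**2 + V*S**2)
a = -1/426767 (a = 1/(91**2*(1 - 53) + 3845) = 1/(8281*(-52) + 3845) = 1/(-430612 + 3845) = 1/(-426767) = -1/426767 ≈ -2.3432e-6)
Q = -33822 (Q = -20011 - 13811 = -33822)
U = -1/426767 ≈ -2.3432e-6
U - Q = -1/426767 - 1*(-33822) = -1/426767 + 33822 = 14434113473/426767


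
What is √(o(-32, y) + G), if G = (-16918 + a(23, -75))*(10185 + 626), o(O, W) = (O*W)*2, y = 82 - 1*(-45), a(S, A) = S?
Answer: I*√182659973 ≈ 13515.0*I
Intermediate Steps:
y = 127 (y = 82 + 45 = 127)
o(O, W) = 2*O*W
G = -182651845 (G = (-16918 + 23)*(10185 + 626) = -16895*10811 = -182651845)
√(o(-32, y) + G) = √(2*(-32)*127 - 182651845) = √(-8128 - 182651845) = √(-182659973) = I*√182659973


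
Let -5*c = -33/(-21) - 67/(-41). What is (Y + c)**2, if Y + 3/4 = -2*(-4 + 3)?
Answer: 488601/1317904 ≈ 0.37074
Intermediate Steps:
c = -184/287 (c = -(-33/(-21) - 67/(-41))/5 = -(-33*(-1/21) - 67*(-1/41))/5 = -(11/7 + 67/41)/5 = -1/5*920/287 = -184/287 ≈ -0.64112)
Y = 5/4 (Y = -3/4 - 2*(-4 + 3) = -3/4 - 2*(-1) = -3/4 + 2 = 5/4 ≈ 1.2500)
(Y + c)**2 = (5/4 - 184/287)**2 = (699/1148)**2 = 488601/1317904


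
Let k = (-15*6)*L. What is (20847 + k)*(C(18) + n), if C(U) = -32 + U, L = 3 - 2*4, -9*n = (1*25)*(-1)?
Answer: -716999/3 ≈ -2.3900e+5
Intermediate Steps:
n = 25/9 (n = -1*25*(-1)/9 = -25*(-1)/9 = -1/9*(-25) = 25/9 ≈ 2.7778)
L = -5 (L = 3 - 8 = -5)
k = 450 (k = -15*6*(-5) = -90*(-5) = 450)
(20847 + k)*(C(18) + n) = (20847 + 450)*((-32 + 18) + 25/9) = 21297*(-14 + 25/9) = 21297*(-101/9) = -716999/3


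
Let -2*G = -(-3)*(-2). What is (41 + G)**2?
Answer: 1936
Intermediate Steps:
G = 3 (G = -(-1)*(-3*(-2))/2 = -(-1)*6/2 = -1/2*(-6) = 3)
(41 + G)**2 = (41 + 3)**2 = 44**2 = 1936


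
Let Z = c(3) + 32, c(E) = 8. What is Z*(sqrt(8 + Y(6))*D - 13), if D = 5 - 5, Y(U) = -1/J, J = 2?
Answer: -520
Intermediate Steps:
Y(U) = -1/2
D = 0
Z = 40 (Z = 8 + 32 = 40)
Z*(sqrt(8 + Y(6))*D - 13) = 40*(sqrt(8 - 1/2)*0 - 13) = 40*(sqrt(15/2)*0 - 13) = 40*((sqrt(30)/2)*0 - 13) = 40*(0 - 13) = 40*(-13) = -520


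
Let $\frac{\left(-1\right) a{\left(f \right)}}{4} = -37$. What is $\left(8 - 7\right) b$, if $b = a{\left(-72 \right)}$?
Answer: $148$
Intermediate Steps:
$a{\left(f \right)} = 148$ ($a{\left(f \right)} = \left(-4\right) \left(-37\right) = 148$)
$b = 148$
$\left(8 - 7\right) b = \left(8 - 7\right) 148 = 1 \cdot 148 = 148$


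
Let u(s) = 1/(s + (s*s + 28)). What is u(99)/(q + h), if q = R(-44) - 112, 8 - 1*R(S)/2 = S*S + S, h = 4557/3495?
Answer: -1165/44861464968 ≈ -2.5969e-8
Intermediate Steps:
u(s) = 1/(28 + s + s²) (u(s) = 1/(s + (s² + 28)) = 1/(s + (28 + s²)) = 1/(28 + s + s²))
h = 1519/1165 (h = 4557*(1/3495) = 1519/1165 ≈ 1.3039)
R(S) = 16 - 2*S - 2*S² (R(S) = 16 - 2*(S*S + S) = 16 - 2*(S² + S) = 16 - 2*(S + S²) = 16 + (-2*S - 2*S²) = 16 - 2*S - 2*S²)
q = -3880 (q = (16 - 2*(-44) - 2*(-44)²) - 112 = (16 + 88 - 2*1936) - 112 = (16 + 88 - 3872) - 112 = -3768 - 112 = -3880)
u(99)/(q + h) = 1/((28 + 99 + 99²)*(-3880 + 1519/1165)) = 1/((28 + 99 + 9801)*(-4518681/1165)) = -1165/4518681/9928 = (1/9928)*(-1165/4518681) = -1165/44861464968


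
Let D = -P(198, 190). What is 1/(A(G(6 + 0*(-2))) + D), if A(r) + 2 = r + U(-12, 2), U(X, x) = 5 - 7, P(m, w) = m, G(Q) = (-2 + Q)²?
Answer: -1/186 ≈ -0.0053763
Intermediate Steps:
U(X, x) = -2
A(r) = -4 + r (A(r) = -2 + (r - 2) = -2 + (-2 + r) = -4 + r)
D = -198 (D = -1*198 = -198)
1/(A(G(6 + 0*(-2))) + D) = 1/((-4 + (-2 + (6 + 0*(-2)))²) - 198) = 1/((-4 + (-2 + (6 + 0))²) - 198) = 1/((-4 + (-2 + 6)²) - 198) = 1/((-4 + 4²) - 198) = 1/((-4 + 16) - 198) = 1/(12 - 198) = 1/(-186) = -1/186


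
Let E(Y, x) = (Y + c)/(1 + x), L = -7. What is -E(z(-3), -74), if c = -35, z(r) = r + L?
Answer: -45/73 ≈ -0.61644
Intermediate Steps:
z(r) = -7 + r (z(r) = r - 7 = -7 + r)
E(Y, x) = (-35 + Y)/(1 + x) (E(Y, x) = (Y - 35)/(1 + x) = (-35 + Y)/(1 + x))
-E(z(-3), -74) = -(-35 + (-7 - 3))/(1 - 74) = -(-35 - 10)/(-73) = -(-1)*(-45)/73 = -1*45/73 = -45/73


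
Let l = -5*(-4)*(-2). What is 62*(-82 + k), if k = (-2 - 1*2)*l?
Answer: 4836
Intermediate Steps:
l = -40 (l = 20*(-2) = -40)
k = 160 (k = (-2 - 1*2)*(-40) = (-2 - 2)*(-40) = -4*(-40) = 160)
62*(-82 + k) = 62*(-82 + 160) = 62*78 = 4836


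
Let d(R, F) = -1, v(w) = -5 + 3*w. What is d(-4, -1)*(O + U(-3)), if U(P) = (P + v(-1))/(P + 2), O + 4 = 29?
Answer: -36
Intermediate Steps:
O = 25 (O = -4 + 29 = 25)
U(P) = (-8 + P)/(2 + P) (U(P) = (P + (-5 + 3*(-1)))/(P + 2) = (P + (-5 - 3))/(2 + P) = (P - 8)/(2 + P) = (-8 + P)/(2 + P))
d(-4, -1)*(O + U(-3)) = -(25 + (-8 - 3)/(2 - 3)) = -(25 - 11/(-1)) = -(25 - 1*(-11)) = -(25 + 11) = -1*36 = -36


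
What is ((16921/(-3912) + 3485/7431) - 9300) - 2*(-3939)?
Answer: -13816583005/9690024 ≈ -1425.9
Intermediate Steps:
((16921/(-3912) + 3485/7431) - 9300) - 2*(-3939) = ((16921*(-1/3912) + 3485*(1/7431)) - 9300) + 7878 = ((-16921/3912 + 3485/7431) - 9300) + 7878 = (-37368877/9690024 - 9300) + 7878 = -90154592077/9690024 + 7878 = -13816583005/9690024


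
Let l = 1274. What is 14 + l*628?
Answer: 800086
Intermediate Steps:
14 + l*628 = 14 + 1274*628 = 14 + 800072 = 800086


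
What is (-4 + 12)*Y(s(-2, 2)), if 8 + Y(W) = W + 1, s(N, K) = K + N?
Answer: -56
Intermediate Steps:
Y(W) = -7 + W (Y(W) = -8 + (W + 1) = -8 + (1 + W) = -7 + W)
(-4 + 12)*Y(s(-2, 2)) = (-4 + 12)*(-7 + (2 - 2)) = 8*(-7 + 0) = 8*(-7) = -56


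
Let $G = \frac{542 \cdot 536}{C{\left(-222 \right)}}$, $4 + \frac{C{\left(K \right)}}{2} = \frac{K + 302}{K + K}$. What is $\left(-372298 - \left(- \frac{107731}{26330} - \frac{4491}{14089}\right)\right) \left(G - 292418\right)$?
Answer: $\frac{2620678396300897673741}{21515875460} \approx 1.218 \cdot 10^{11}$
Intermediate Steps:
$C{\left(K \right)} = -8 + \frac{302 + K}{K}$ ($C{\left(K \right)} = -8 + 2 \frac{K + 302}{K + K} = -8 + 2 \frac{302 + K}{2 K} = -8 + \frac{302 + K}{K}$)
$G = - \frac{2015427}{58}$ ($G = \frac{542 \cdot 536}{-7 + \frac{302}{-222}} = \frac{290512}{-7 + 302 \left(- \frac{1}{222}\right)} = \frac{290512}{-7 - \frac{151}{111}} = \frac{290512}{- \frac{928}{111}} = 290512 \left(- \frac{111}{928}\right) = - \frac{2015427}{58} \approx -34749.0$)
$\left(-372298 - \left(- \frac{107731}{26330} - \frac{4491}{14089}\right)\right) \left(G - 292418\right) = \left(-372298 - \left(- \frac{107731}{26330} - \frac{4491}{14089}\right)\right) \left(- \frac{2015427}{58} - 292418\right) = \left(-372298 - - \frac{1636070089}{370963370}\right) \left(- \frac{18975671}{58}\right) = \left(-372298 + \left(\frac{107731}{26330} + \frac{4491}{14089}\right)\right) \left(- \frac{18975671}{58}\right) = \left(-372298 + \frac{1636070089}{370963370}\right) \left(- \frac{18975671}{58}\right) = \left(- \frac{138107284654171}{370963370}\right) \left(- \frac{18975671}{58}\right) = \frac{2620678396300897673741}{21515875460}$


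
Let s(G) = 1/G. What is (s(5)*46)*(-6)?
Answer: -276/5 ≈ -55.200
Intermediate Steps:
(s(5)*46)*(-6) = (46/5)*(-6) = -276/5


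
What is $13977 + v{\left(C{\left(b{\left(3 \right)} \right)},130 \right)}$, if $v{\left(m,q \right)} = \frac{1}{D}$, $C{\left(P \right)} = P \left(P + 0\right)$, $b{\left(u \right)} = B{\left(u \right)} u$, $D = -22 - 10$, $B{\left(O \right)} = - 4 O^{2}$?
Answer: $\frac{447263}{32} \approx 13977.0$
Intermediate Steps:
$D = -32$ ($D = -22 - 10 = -32$)
$b{\left(u \right)} = - 4 u^{3}$ ($b{\left(u \right)} = - 4 u^{2} u = - 4 u^{3}$)
$C{\left(P \right)} = P^{2}$ ($C{\left(P \right)} = P P = P^{2}$)
$v{\left(m,q \right)} = - \frac{1}{32}$ ($v{\left(m,q \right)} = \frac{1}{-32} = - \frac{1}{32}$)
$13977 + v{\left(C{\left(b{\left(3 \right)} \right)},130 \right)} = 13977 - \frac{1}{32} = \frac{447263}{32}$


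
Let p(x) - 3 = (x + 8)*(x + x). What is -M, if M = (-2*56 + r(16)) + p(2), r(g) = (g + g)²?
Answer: -955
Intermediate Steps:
r(g) = 4*g² (r(g) = (2*g)² = 4*g²)
p(x) = 3 + 2*x*(8 + x) (p(x) = 3 + (x + 8)*(x + x) = 3 + (8 + x)*(2*x) = 3 + 2*x*(8 + x))
M = 955 (M = (-2*56 + 4*16²) + (3 + 2*2² + 16*2) = (-112 + 4*256) + (3 + 2*4 + 32) = (-112 + 1024) + (3 + 8 + 32) = 912 + 43 = 955)
-M = -1*955 = -955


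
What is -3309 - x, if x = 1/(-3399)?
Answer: -11247290/3399 ≈ -3309.0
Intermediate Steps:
x = -1/3399 ≈ -0.00029420
-3309 - x = -3309 - 1*(-1/3399) = -3309 + 1/3399 = -11247290/3399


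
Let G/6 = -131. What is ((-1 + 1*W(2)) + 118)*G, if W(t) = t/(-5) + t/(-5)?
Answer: -456666/5 ≈ -91333.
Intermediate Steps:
W(t) = -2*t/5 (W(t) = t*(-⅕) + t*(-⅕) = -t/5 - t/5 = -2*t/5)
G = -786 (G = 6*(-131) = -786)
((-1 + 1*W(2)) + 118)*G = ((-1 + 1*(-⅖*2)) + 118)*(-786) = ((-1 + 1*(-⅘)) + 118)*(-786) = ((-1 - ⅘) + 118)*(-786) = (-9/5 + 118)*(-786) = (581/5)*(-786) = -456666/5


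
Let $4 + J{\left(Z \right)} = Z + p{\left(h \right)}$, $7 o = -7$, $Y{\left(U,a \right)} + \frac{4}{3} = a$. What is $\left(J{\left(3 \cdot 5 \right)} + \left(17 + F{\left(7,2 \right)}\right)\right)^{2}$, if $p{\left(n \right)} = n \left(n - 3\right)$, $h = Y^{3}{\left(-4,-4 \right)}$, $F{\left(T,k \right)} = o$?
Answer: $\frac{293391507255625}{531441} \approx 5.5207 \cdot 10^{8}$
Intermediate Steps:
$Y{\left(U,a \right)} = - \frac{4}{3} + a$
$o = -1$ ($o = \frac{1}{7} \left(-7\right) = -1$)
$F{\left(T,k \right)} = -1$
$h = - \frac{4096}{27}$ ($h = \left(- \frac{4}{3} - 4\right)^{3} = \left(- \frac{16}{3}\right)^{3} = - \frac{4096}{27} \approx -151.7$)
$p{\left(n \right)} = n \left(-3 + n\right)$
$J{\left(Z \right)} = \frac{17106076}{729} + Z$ ($J{\left(Z \right)} = -4 + \left(Z - \frac{4096 \left(-3 - \frac{4096}{27}\right)}{27}\right) = -4 + \left(Z - - \frac{17108992}{729}\right) = -4 + \left(Z + \frac{17108992}{729}\right) = -4 + \left(\frac{17108992}{729} + Z\right) = \frac{17106076}{729} + Z$)
$\left(J{\left(3 \cdot 5 \right)} + \left(17 + F{\left(7,2 \right)}\right)\right)^{2} = \left(\left(\frac{17106076}{729} + 3 \cdot 5\right) + \left(17 - 1\right)\right)^{2} = \left(\left(\frac{17106076}{729} + 15\right) + 16\right)^{2} = \left(\frac{17117011}{729} + 16\right)^{2} = \left(\frac{17128675}{729}\right)^{2} = \frac{293391507255625}{531441}$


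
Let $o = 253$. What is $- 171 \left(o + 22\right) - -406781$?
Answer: $359756$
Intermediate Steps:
$- 171 \left(o + 22\right) - -406781 = - 171 \left(253 + 22\right) - -406781 = \left(-171\right) 275 + 406781 = -47025 + 406781 = 359756$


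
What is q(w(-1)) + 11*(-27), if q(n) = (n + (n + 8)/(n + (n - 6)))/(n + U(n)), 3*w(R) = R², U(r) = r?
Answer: -9563/32 ≈ -298.84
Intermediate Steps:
w(R) = R²/3
q(n) = (n + (8 + n)/(-6 + 2*n))/(2*n) (q(n) = (n + (n + 8)/(n + (n - 6)))/(n + n) = (n + (8 + n)/(n + (-6 + n)))/((2*n)) = (n + (8 + n)/(-6 + 2*n))*(1/(2*n)) = (n + (8 + n)/(-6 + 2*n))/(2*n))
q(w(-1)) + 11*(-27) = (8 - 5*(-1)²/3 + 2*((⅓)*(-1)²)²)/(4*(((⅓)*(-1)²))*(-3 + (⅓)*(-1)²)) + 11*(-27) = (8 - 5/3 + 2*((⅓)*1)²)/(4*(((⅓)*1))*(-3 + (⅓)*1)) - 297 = (8 - 5*⅓ + 2*(⅓)²)/(4*(⅓)*(-3 + ⅓)) - 297 = (¼)*3*(8 - 5/3 + 2*(⅑))/(-8/3) - 297 = (¼)*3*(-3/8)*(8 - 5/3 + 2/9) - 297 = (¼)*3*(-3/8)*(59/9) - 297 = -59/32 - 297 = -9563/32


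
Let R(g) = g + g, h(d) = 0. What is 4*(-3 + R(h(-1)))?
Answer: -12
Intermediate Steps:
R(g) = 2*g
4*(-3 + R(h(-1))) = 4*(-3 + 2*0) = 4*(-3 + 0) = 4*(-3) = -12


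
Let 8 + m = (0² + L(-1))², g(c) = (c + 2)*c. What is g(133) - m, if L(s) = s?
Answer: 17962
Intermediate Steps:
g(c) = c*(2 + c) (g(c) = (2 + c)*c = c*(2 + c))
m = -7 (m = -8 + (0² - 1)² = -8 + (0 - 1)² = -8 + (-1)² = -8 + 1 = -7)
g(133) - m = 133*(2 + 133) - 1*(-7) = 133*135 + 7 = 17955 + 7 = 17962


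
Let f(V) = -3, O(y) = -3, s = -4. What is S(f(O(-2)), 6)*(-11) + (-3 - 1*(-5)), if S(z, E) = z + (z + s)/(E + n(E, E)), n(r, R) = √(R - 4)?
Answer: 826/17 - 77*√2/34 ≈ 45.385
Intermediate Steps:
n(r, R) = √(-4 + R)
S(z, E) = z + (-4 + z)/(E + √(-4 + E)) (S(z, E) = z + (z - 4)/(E + √(-4 + E)) = z + (-4 + z)/(E + √(-4 + E)))
S(f(O(-2)), 6)*(-11) + (-3 - 1*(-5)) = ((-4 - 3 + 6*(-3) - 3*√(-4 + 6))/(6 + √(-4 + 6)))*(-11) + (-3 - 1*(-5)) = ((-4 - 3 - 18 - 3*√2)/(6 + √2))*(-11) + (-3 + 5) = ((-25 - 3*√2)/(6 + √2))*(-11) + 2 = -11*(-25 - 3*√2)/(6 + √2) + 2 = 2 - 11*(-25 - 3*√2)/(6 + √2)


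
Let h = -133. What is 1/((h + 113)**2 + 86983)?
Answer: 1/87383 ≈ 1.1444e-5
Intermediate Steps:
1/((h + 113)**2 + 86983) = 1/((-133 + 113)**2 + 86983) = 1/((-20)**2 + 86983) = 1/(400 + 86983) = 1/87383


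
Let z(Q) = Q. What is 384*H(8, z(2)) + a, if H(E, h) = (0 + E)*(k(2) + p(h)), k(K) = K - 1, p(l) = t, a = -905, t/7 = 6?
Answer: 131191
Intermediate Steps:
t = 42 (t = 7*6 = 42)
p(l) = 42
k(K) = -1 + K
H(E, h) = 43*E (H(E, h) = (0 + E)*((-1 + 2) + 42) = E*(1 + 42) = E*43 = 43*E)
384*H(8, z(2)) + a = 384*(43*8) - 905 = 384*344 - 905 = 132096 - 905 = 131191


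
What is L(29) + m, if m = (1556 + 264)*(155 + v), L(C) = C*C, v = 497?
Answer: 1187481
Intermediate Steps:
L(C) = C²
m = 1186640 (m = (1556 + 264)*(155 + 497) = 1820*652 = 1186640)
L(29) + m = 29² + 1186640 = 841 + 1186640 = 1187481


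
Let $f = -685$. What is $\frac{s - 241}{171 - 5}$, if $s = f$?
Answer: $- \frac{463}{83} \approx -5.5783$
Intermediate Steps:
$s = -685$
$\frac{s - 241}{171 - 5} = \frac{-685 - 241}{171 - 5} = - \frac{926}{166} = \left(-926\right) \frac{1}{166} = - \frac{463}{83}$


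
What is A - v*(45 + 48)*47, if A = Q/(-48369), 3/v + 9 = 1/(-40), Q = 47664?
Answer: 8451100392/5820403 ≈ 1452.0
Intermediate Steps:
v = -120/361 (v = 3/(-9 + 1/(-40)) = 3/(-9 - 1/40) = 3/(-361/40) = 3*(-40/361) = -120/361 ≈ -0.33241)
A = -15888/16123 (A = 47664/(-48369) = 47664*(-1/48369) = -15888/16123 ≈ -0.98542)
A - v*(45 + 48)*47 = -15888/16123 - (-120)*(45 + 48)*47/361 = -15888/16123 - (-120)*93*47/361 = -15888/16123 - (-120)*4371/361 = -15888/16123 - 1*(-524520/361) = -15888/16123 + 524520/361 = 8451100392/5820403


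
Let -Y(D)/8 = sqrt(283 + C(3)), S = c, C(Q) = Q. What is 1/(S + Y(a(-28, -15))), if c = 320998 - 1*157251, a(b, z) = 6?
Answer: 163747/26813061705 + 8*sqrt(286)/26813061705 ≈ 6.1120e-6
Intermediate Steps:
c = 163747 (c = 320998 - 157251 = 163747)
S = 163747
Y(D) = -8*sqrt(286) (Y(D) = -8*sqrt(283 + 3) = -8*sqrt(286))
1/(S + Y(a(-28, -15))) = 1/(163747 - 8*sqrt(286))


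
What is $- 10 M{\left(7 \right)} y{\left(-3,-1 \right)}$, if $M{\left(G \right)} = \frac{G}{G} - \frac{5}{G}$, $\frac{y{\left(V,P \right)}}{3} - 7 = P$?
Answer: $- \frac{360}{7} \approx -51.429$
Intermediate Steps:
$y{\left(V,P \right)} = 21 + 3 P$
$M{\left(G \right)} = 1 - \frac{5}{G}$
$- 10 M{\left(7 \right)} y{\left(-3,-1 \right)} = - 10 \frac{-5 + 7}{7} \left(21 + 3 \left(-1\right)\right) = - 10 \cdot \frac{1}{7} \cdot 2 \left(21 - 3\right) = \left(-10\right) \frac{2}{7} \cdot 18 = \left(- \frac{20}{7}\right) 18 = - \frac{360}{7}$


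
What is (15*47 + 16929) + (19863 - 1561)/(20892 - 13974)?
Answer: 61005157/3459 ≈ 17637.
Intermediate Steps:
(15*47 + 16929) + (19863 - 1561)/(20892 - 13974) = (705 + 16929) + 18302/6918 = 17634 + 18302*(1/6918) = 17634 + 9151/3459 = 61005157/3459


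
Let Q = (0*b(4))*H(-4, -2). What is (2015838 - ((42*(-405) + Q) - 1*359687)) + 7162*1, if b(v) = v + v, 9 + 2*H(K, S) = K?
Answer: 2399697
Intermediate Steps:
H(K, S) = -9/2 + K/2
b(v) = 2*v
Q = 0 (Q = (0*(2*4))*(-9/2 + (½)*(-4)) = (0*8)*(-9/2 - 2) = 0*(-13/2) = 0)
(2015838 - ((42*(-405) + Q) - 1*359687)) + 7162*1 = (2015838 - ((42*(-405) + 0) - 1*359687)) + 7162*1 = (2015838 - ((-17010 + 0) - 359687)) + 7162 = (2015838 - (-17010 - 359687)) + 7162 = (2015838 - 1*(-376697)) + 7162 = (2015838 + 376697) + 7162 = 2392535 + 7162 = 2399697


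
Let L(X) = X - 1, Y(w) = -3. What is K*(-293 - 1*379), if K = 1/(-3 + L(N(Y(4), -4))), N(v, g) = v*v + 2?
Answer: -96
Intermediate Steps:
N(v, g) = 2 + v**2 (N(v, g) = v**2 + 2 = 2 + v**2)
L(X) = -1 + X
K = 1/7 (K = 1/(-3 + (-1 + (2 + (-3)**2))) = 1/(-3 + (-1 + (2 + 9))) = 1/(-3 + (-1 + 11)) = 1/(-3 + 10) = 1/7 ≈ 0.14286)
K*(-293 - 1*379) = (-293 - 1*379)/7 = (-293 - 379)/7 = (1/7)*(-672) = -96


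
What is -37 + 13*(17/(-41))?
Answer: -1738/41 ≈ -42.390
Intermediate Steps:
-37 + 13*(17/(-41)) = -37 + 13*(17*(-1/41)) = -37 + 13*(-17/41) = -37 - 221/41 = -1738/41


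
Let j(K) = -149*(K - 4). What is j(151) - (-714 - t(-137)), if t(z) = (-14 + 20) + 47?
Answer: -21136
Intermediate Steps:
t(z) = 53 (t(z) = 6 + 47 = 53)
j(K) = 596 - 149*K (j(K) = -149*(-4 + K) = 596 - 149*K)
j(151) - (-714 - t(-137)) = (596 - 149*151) - (-714 - 1*53) = (596 - 22499) - (-714 - 53) = -21903 - 1*(-767) = -21903 + 767 = -21136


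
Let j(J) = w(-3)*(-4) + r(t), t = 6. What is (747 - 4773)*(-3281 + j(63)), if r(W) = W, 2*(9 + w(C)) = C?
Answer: 13016058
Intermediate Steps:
w(C) = -9 + C/2
j(J) = 48 (j(J) = (-9 + (½)*(-3))*(-4) + 6 = (-9 - 3/2)*(-4) + 6 = -21/2*(-4) + 6 = 42 + 6 = 48)
(747 - 4773)*(-3281 + j(63)) = (747 - 4773)*(-3281 + 48) = -4026*(-3233) = 13016058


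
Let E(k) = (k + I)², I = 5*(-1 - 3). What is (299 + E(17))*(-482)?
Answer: -148456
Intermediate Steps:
I = -20 (I = 5*(-4) = -20)
E(k) = (-20 + k)² (E(k) = (k - 20)² = (-20 + k)²)
(299 + E(17))*(-482) = (299 + (-20 + 17)²)*(-482) = (299 + (-3)²)*(-482) = (299 + 9)*(-482) = 308*(-482) = -148456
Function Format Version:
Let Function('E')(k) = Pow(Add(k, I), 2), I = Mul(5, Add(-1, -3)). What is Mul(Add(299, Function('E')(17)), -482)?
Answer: -148456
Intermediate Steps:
I = -20 (I = Mul(5, -4) = -20)
Function('E')(k) = Pow(Add(-20, k), 2) (Function('E')(k) = Pow(Add(k, -20), 2) = Pow(Add(-20, k), 2))
Mul(Add(299, Function('E')(17)), -482) = Mul(Add(299, Pow(Add(-20, 17), 2)), -482) = Mul(Add(299, Pow(-3, 2)), -482) = Mul(Add(299, 9), -482) = Mul(308, -482) = -148456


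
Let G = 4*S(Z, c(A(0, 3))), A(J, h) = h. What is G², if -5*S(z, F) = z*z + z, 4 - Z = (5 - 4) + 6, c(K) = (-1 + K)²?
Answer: 576/25 ≈ 23.040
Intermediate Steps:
Z = -3 (Z = 4 - ((5 - 4) + 6) = 4 - (1 + 6) = 4 - 1*7 = 4 - 7 = -3)
S(z, F) = -z/5 - z²/5 (S(z, F) = -(z*z + z)/5 = -(z² + z)/5 = -(z + z²)/5 = -z/5 - z²/5)
G = -24/5 (G = 4*(-⅕*(-3)*(1 - 3)) = 4*(-⅕*(-3)*(-2)) = 4*(-6/5) = -24/5 ≈ -4.8000)
G² = (-24/5)² = 576/25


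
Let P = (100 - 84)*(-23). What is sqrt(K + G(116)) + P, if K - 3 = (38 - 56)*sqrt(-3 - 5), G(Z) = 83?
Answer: -368 + sqrt(86 - 36*I*sqrt(2)) ≈ -358.36 - 2.6401*I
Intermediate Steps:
K = 3 - 36*I*sqrt(2) (K = 3 + (38 - 56)*sqrt(-3 - 5) = 3 - 36*I*sqrt(2) ≈ 3.0 - 50.912*I)
P = -368 (P = 16*(-23) = -368)
sqrt(K + G(116)) + P = sqrt((3 - 36*I*sqrt(2)) + 83) - 368 = sqrt(86 - 36*I*sqrt(2)) - 368 = -368 + sqrt(86 - 36*I*sqrt(2))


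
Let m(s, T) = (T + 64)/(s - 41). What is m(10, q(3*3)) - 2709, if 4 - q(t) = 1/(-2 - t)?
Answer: -924518/341 ≈ -2711.2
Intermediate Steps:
q(t) = 4 - 1/(-2 - t)
m(s, T) = (64 + T)/(-41 + s)
m(10, q(3*3)) - 2709 = (64 + (9 + 4*(3*3))/(2 + 3*3))/(-41 + 10) - 2709 = (64 + (9 + 4*9)/(2 + 9))/(-31) - 2709 = -(64 + (9 + 36)/11)/31 - 2709 = -(64 + (1/11)*45)/31 - 2709 = -(64 + 45/11)/31 - 2709 = -1/31*749/11 - 2709 = -749/341 - 2709 = -924518/341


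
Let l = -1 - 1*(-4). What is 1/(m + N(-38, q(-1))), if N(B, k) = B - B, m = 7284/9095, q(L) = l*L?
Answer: 9095/7284 ≈ 1.2486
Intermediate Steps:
l = 3 (l = -1 + 4 = 3)
q(L) = 3*L
m = 7284/9095 (m = 7284*(1/9095) = 7284/9095 ≈ 0.80088)
N(B, k) = 0
1/(m + N(-38, q(-1))) = 1/(7284/9095 + 0) = 1/(7284/9095) = 9095/7284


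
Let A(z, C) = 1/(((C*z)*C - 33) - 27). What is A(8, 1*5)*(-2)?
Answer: -1/70 ≈ -0.014286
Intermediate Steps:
A(z, C) = 1/(-60 + z*C²) (A(z, C) = 1/((z*C² - 33) - 27) = 1/((-33 + z*C²) - 27) = 1/(-60 + z*C²))
A(8, 1*5)*(-2) = -2/(-60 + 8*(1*5)²) = -2/(-60 + 8*5²) = -2/(-60 + 8*25) = -2/(-60 + 200) = -2/140 = (1/140)*(-2) = -1/70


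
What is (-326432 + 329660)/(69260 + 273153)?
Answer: 3228/342413 ≈ 0.0094272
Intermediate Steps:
(-326432 + 329660)/(69260 + 273153) = 3228/342413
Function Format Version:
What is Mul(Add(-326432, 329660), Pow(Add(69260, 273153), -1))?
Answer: Rational(3228, 342413) ≈ 0.0094272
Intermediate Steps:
Mul(Add(-326432, 329660), Pow(Add(69260, 273153), -1)) = Mul(3228, Pow(342413, -1)) = Mul(3228, Rational(1, 342413)) = Rational(3228, 342413)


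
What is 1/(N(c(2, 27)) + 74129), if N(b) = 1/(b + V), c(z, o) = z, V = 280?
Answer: 282/20904379 ≈ 1.3490e-5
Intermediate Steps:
N(b) = 1/(280 + b) (N(b) = 1/(b + 280) = 1/(280 + b))
1/(N(c(2, 27)) + 74129) = 1/(1/(280 + 2) + 74129) = 1/(1/282 + 74129) = 1/(20904379/282) = 282/20904379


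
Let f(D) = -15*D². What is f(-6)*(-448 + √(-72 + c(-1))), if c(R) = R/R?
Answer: 241920 - 540*I*√71 ≈ 2.4192e+5 - 4550.1*I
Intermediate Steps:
c(R) = 1
f(-6)*(-448 + √(-72 + c(-1))) = (-15*(-6)²)*(-448 + √(-72 + 1)) = (-15*36)*(-448 + √(-71)) = -540*(-448 + I*√71) = 241920 - 540*I*√71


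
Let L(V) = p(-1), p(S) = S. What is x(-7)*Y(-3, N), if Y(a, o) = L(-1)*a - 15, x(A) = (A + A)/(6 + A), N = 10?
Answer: -168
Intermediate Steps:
L(V) = -1
x(A) = 2*A/(6 + A) (x(A) = (2*A)/(6 + A) = 2*A/(6 + A))
Y(a, o) = -15 - a (Y(a, o) = -a - 15 = -15 - a)
x(-7)*Y(-3, N) = (2*(-7)/(6 - 7))*(-15 - 1*(-3)) = (2*(-7)/(-1))*(-15 + 3) = (2*(-7)*(-1))*(-12) = 14*(-12) = -168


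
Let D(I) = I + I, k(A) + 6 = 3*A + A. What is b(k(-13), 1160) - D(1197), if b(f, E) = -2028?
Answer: -4422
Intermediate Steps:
k(A) = -6 + 4*A (k(A) = -6 + (3*A + A) = -6 + 4*A)
D(I) = 2*I
b(k(-13), 1160) - D(1197) = -2028 - 2*1197 = -2028 - 1*2394 = -2028 - 2394 = -4422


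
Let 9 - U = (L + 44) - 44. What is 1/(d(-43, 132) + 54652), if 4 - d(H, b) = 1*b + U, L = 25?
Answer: 1/54540 ≈ 1.8335e-5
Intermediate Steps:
U = -16 (U = 9 - ((25 + 44) - 44) = 9 - (69 - 44) = 9 - 1*25 = 9 - 25 = -16)
d(H, b) = 20 - b (d(H, b) = 4 - (1*b - 16) = 4 - (b - 16) = 4 - (-16 + b) = 4 + (16 - b) = 20 - b)
1/(d(-43, 132) + 54652) = 1/((20 - 1*132) + 54652) = 1/((20 - 132) + 54652) = 1/(-112 + 54652) = 1/54540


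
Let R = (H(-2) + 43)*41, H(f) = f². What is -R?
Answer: -1927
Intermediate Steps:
R = 1927 (R = ((-2)² + 43)*41 = (4 + 43)*41 = 47*41 = 1927)
-R = -1*1927 = -1927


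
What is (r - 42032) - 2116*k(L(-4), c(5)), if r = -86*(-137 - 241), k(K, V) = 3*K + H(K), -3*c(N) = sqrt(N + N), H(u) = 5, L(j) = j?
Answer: 5288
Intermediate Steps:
c(N) = -sqrt(2)*sqrt(N)/3 (c(N) = -sqrt(N + N)/3 = -sqrt(2)*sqrt(N)/3)
k(K, V) = 5 + 3*K (k(K, V) = 3*K + 5 = 5 + 3*K)
r = 32508 (r = -86*(-378) = 32508)
(r - 42032) - 2116*k(L(-4), c(5)) = (32508 - 42032) - 2116*(5 + 3*(-4)) = -9524 - 2116*(5 - 12) = -9524 - 2116*(-7) = -9524 + 14812 = 5288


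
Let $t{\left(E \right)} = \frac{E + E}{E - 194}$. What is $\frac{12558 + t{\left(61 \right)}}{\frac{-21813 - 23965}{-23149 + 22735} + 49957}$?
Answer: $\frac{86427261}{344602601} \approx 0.2508$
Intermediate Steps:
$t{\left(E \right)} = \frac{2 E}{-194 + E}$
$\frac{12558 + t{\left(61 \right)}}{\frac{-21813 - 23965}{-23149 + 22735} + 49957} = \frac{12558 + 2 \cdot 61 \frac{1}{-194 + 61}}{\frac{-21813 - 23965}{-23149 + 22735} + 49957} = \frac{12558 + 2 \cdot 61 \frac{1}{-133}}{- \frac{45778}{-414} + 49957} = \frac{12558 + 2 \cdot 61 \left(- \frac{1}{133}\right)}{\left(-45778\right) \left(- \frac{1}{414}\right) + 49957} = \frac{12558 - \frac{122}{133}}{\frac{22889}{207} + 49957} = \frac{1670092}{133 \cdot \frac{10363988}{207}} = \frac{1670092}{133} \cdot \frac{207}{10363988} = \frac{86427261}{344602601}$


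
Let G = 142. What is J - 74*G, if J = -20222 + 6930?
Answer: -23800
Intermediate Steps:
J = -13292
J - 74*G = -13292 - 74*142 = -13292 - 1*10508 = -13292 - 10508 = -23800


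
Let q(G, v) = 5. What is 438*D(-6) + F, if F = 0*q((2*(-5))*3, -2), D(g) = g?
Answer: -2628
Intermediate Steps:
F = 0 (F = 0*5 = 0)
438*D(-6) + F = 438*(-6) + 0 = -2628 + 0 = -2628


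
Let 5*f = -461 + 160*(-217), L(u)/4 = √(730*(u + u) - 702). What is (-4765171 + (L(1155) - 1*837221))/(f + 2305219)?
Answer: -14005980/5745457 + 10*√1685598/5745457 ≈ -2.4355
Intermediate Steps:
L(u) = 4*√(-702 + 1460*u) (L(u) = 4*√(730*(u + u) - 702) = 4*√(730*(2*u) - 702) = 4*√(1460*u - 702) = 4*√(-702 + 1460*u))
f = -35181/5 (f = (-461 + 160*(-217))/5 = (-461 - 34720)/5 = (⅕)*(-35181) = -35181/5 ≈ -7036.2)
(-4765171 + (L(1155) - 1*837221))/(f + 2305219) = (-4765171 + (4*√(-702 + 1460*1155) - 1*837221))/(-35181/5 + 2305219) = (-4765171 + (4*√(-702 + 1686300) - 837221))/(11490914/5) = (-4765171 + (4*√1685598 - 837221))*(5/11490914) = (-4765171 + (-837221 + 4*√1685598))*(5/11490914) = (-5602392 + 4*√1685598)*(5/11490914) = -14005980/5745457 + 10*√1685598/5745457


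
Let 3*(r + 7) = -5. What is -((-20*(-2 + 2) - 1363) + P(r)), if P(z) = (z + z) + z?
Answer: 1389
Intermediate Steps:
r = -26/3 (r = -7 + (⅓)*(-5) = -7 - 5/3 = -26/3 ≈ -8.6667)
P(z) = 3*z (P(z) = 2*z + z = 3*z)
-((-20*(-2 + 2) - 1363) + P(r)) = -((-20*(-2 + 2) - 1363) + 3*(-26/3)) = -((-20*0 - 1363) - 26) = -((0 - 1363) - 26) = -(-1363 - 26) = -1*(-1389) = 1389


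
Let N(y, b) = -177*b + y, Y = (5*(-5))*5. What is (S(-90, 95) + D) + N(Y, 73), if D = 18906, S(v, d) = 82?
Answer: 5942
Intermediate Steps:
Y = -125 (Y = -25*5 = -125)
N(y, b) = y - 177*b
(S(-90, 95) + D) + N(Y, 73) = (82 + 18906) + (-125 - 177*73) = 18988 + (-125 - 12921) = 18988 - 13046 = 5942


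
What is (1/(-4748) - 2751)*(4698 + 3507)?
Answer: -107171650545/4748 ≈ -2.2572e+7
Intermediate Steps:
(1/(-4748) - 2751)*(4698 + 3507) = (-1/4748 - 2751)*8205 = -13061749/4748*8205 = -107171650545/4748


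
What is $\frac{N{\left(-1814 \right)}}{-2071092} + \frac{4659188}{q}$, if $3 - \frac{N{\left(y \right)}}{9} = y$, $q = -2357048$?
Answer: $- \frac{10910080855}{5497368532} \approx -1.9846$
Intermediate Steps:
$N{\left(y \right)} = 27 - 9 y$
$\frac{N{\left(-1814 \right)}}{-2071092} + \frac{4659188}{q} = \frac{27 - -16326}{-2071092} + \frac{4659188}{-2357048} = \left(27 + 16326\right) \left(- \frac{1}{2071092}\right) + 4659188 \left(- \frac{1}{2357048}\right) = 16353 \left(- \frac{1}{2071092}\right) - \frac{31481}{15926} = - \frac{5451}{690364} - \frac{31481}{15926} = - \frac{10910080855}{5497368532}$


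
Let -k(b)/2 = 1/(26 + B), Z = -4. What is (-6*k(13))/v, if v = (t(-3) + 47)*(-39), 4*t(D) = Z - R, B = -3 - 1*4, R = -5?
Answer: -16/46683 ≈ -0.00034274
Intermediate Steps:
B = -7 (B = -3 - 4 = -7)
k(b) = -2/19 (k(b) = -2/(26 - 7) = -2/19)
t(D) = ¼ (t(D) = (-4 - 1*(-5))/4 = (-4 + 5)/4 = (¼)*1 = ¼)
v = -7371/4 (v = (¼ + 47)*(-39) = (189/4)*(-39) = -7371/4 ≈ -1842.8)
(-6*k(13))/v = (-6*(-2/19))/(-7371/4) = (12/19)*(-4/7371) = -16/46683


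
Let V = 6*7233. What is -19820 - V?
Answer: -63218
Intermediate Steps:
V = 43398
-19820 - V = -19820 - 1*43398 = -19820 - 43398 = -63218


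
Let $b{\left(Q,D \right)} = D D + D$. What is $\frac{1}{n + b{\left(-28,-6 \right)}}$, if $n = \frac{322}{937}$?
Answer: $\frac{937}{28432} \approx 0.032956$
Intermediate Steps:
$b{\left(Q,D \right)} = D + D^{2}$ ($b{\left(Q,D \right)} = D^{2} + D = D + D^{2}$)
$n = \frac{322}{937}$ ($n = 322 \cdot \frac{1}{937} = \frac{322}{937} \approx 0.34365$)
$\frac{1}{n + b{\left(-28,-6 \right)}} = \frac{1}{\frac{322}{937} - 6 \left(1 - 6\right)} = \frac{1}{\frac{322}{937} - -30} = \frac{1}{\frac{322}{937} + 30} = \frac{1}{\frac{28432}{937}} = \frac{937}{28432}$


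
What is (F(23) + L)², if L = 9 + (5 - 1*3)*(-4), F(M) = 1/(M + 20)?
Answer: 1936/1849 ≈ 1.0471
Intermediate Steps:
F(M) = 1/(20 + M)
L = 1 (L = 9 + (5 - 3)*(-4) = 9 + 2*(-4) = 9 - 8 = 1)
(F(23) + L)² = (1/(20 + 23) + 1)² = (1/43 + 1)² = (44/43)² = 1936/1849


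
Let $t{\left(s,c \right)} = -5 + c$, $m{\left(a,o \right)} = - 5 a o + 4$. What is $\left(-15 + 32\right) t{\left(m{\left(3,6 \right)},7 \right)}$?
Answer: $34$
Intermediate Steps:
$m{\left(a,o \right)} = 4 - 5 a o$ ($m{\left(a,o \right)} = - 5 a o + 4 = 4 - 5 a o$)
$\left(-15 + 32\right) t{\left(m{\left(3,6 \right)},7 \right)} = \left(-15 + 32\right) \left(-5 + 7\right) = 17 \cdot 2 = 34$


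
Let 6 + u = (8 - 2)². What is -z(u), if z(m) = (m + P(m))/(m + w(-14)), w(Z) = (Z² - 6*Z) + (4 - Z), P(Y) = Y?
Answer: -15/82 ≈ -0.18293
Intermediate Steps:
w(Z) = 4 + Z² - 7*Z
u = 30 (u = -6 + (8 - 2)² = -6 + 6² = -6 + 36 = 30)
z(m) = 2*m/(298 + m) (z(m) = (m + m)/(m + (4 + (-14)² - 7*(-14))) = (2*m)/(m + (4 + 196 + 98)) = (2*m)/(m + 298) = (2*m)/(298 + m) = 2*m/(298 + m))
-z(u) = -2*30/(298 + 30) = -2*30/328 = -1*15/82 = -15/82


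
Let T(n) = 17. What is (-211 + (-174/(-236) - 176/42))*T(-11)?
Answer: -9034055/2478 ≈ -3645.7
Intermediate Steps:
(-211 + (-174/(-236) - 176/42))*T(-11) = (-211 + (-174/(-236) - 176/42))*17 = (-211 + (-174*(-1/236) - 176*1/42))*17 = (-211 + (87/118 - 88/21))*17 = (-211 - 8557/2478)*17 = -531415/2478*17 = -9034055/2478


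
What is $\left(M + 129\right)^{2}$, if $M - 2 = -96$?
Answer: $1225$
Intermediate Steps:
$M = -94$ ($M = 2 - 96 = -94$)
$\left(M + 129\right)^{2} = \left(-94 + 129\right)^{2} = 35^{2} = 1225$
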